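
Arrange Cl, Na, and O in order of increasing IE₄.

Cl < O < Na

IE_4 is the cost of taking one more electron from the +3 cation: Cl³⁺ still has 4 valence electrons; Na³⁺ is already 2 electrons into the core; O³⁺ still has 3 valence electrons.
Core electrons are held far more tightly than valence electrons, so Na tops the IE_4 order.
Valence configurations: Cl³⁺ [Ne]3s²3p², O³⁺ [He]2s²2p¹.
Approximate IE_4 values (kJ/mol): Cl 5159, Na 9543, O 7469.
Hence IE_4: Cl < O < Na.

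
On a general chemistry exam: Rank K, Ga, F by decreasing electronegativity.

F, Ga, K

Atoms toward the upper right of the periodic table pull bonding electrons most strongly.
Here both period and group differ, so the two effects have to be weighed against each other.
Ga > K: both are in period 4; the period trend gives Ga the larger value.
F > Ga: both effects reinforce here, so F is clearly the higher of the two.
Approximate values (Pauling): F 3.98, K 0.82, Ga 1.81.
So from highest to lowest: F > Ga > K.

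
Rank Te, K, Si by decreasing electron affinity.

Si is in period 3, group 14; K is in period 4, group 1; Te is in period 5, group 16.
Electron affinity generally becomes more exothermic across a period toward the halogens and less exothermic down a group.
Neither a single period nor a single group — weigh both effects.
Si > K: relative to K, both the across-period and down-group shifts push Si's electron affinity up.
Te > Si: period and group pull opposite ways; the across-period shift dominates (190 vs 134 kJ/mol).
For reference (kJ/mol): Si 134, K 48, Te 190.
So from highest to lowest: Te > Si > K.

Te > Si > K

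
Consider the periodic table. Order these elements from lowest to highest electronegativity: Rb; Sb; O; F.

O is in period 2, group 16; F is in period 2, group 17; Rb is in period 5, group 1; Sb is in period 5, group 15.
Smaller atoms with higher effective nuclear charge are more electronegative.
Neither a single period nor a single group — weigh both effects.
Sb > Rb: both are in period 5; the period trend gives Sb the larger value.
O > Sb: both effects reinforce here, so O is clearly the higher of the two.
F > O: both are in period 2; the period trend gives F the larger value.
Tabulated electronegativity (Pauling): O 3.44, F 3.98, Rb 0.82, Sb 2.05.
So from lowest to highest: Rb < Sb < O < F.

Rb < Sb < O < F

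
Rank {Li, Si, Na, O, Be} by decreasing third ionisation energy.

Be > Li > Na > O > Si

The third ionization energy removes an electron from the +2 ion. For each element: Li²⁺ is already 1 electron into the core; Si²⁺ still has 2 valence electrons; Na²⁺ is already 1 electron into the core; O²⁺ still has 4 valence electrons; Be²⁺ is the bare [He] core.
Breaking into a closed-shell core is much more expensive than removing a leftover valence electron — Na, Li and Be have the largest IE_3 here.
Valence configurations: Si²⁺ [Ne]3s², O²⁺ [He]2s²2p².
Approximate IE_3 values (kJ/mol): Li 11815, Si 3232, Na 6910, O 5300, Be 14849.
So the third ionization energies run Si < O < Na < Li < Be.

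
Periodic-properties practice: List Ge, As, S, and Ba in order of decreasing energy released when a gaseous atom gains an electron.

S is in period 3, group 16; Ge is in period 4, group 14; As is in period 4, group 15; Ba is in period 6, group 2.
EA tends to increase across a period and decrease down a group, though the pattern is less regular than for IE or radius.
Neither a single period nor a single group — weigh both effects.
As > Ba: relative to Ba, both the across-period and down-group shifts push As's electron affinity up.
Ge > As: this pair runs against the simple trend — see the exception note.
S > Ge: both effects reinforce here, so S is clearly the higher of the two.
Note the exception: Ge has a higher electron affinity than As, contrary to the simple trend — adding an electron to As's half-filled 4p³ is unfavourable, so Ge (4p²) has the more exothermic EA.
Tabulated electron affinity (kJ/mol): S 200, Ge 119, As 78, Ba 14.
So from highest to lowest: S > Ge > As > Ba.

S > Ge > As > Ba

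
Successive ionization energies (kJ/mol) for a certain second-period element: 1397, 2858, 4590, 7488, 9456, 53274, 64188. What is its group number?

Look for the largest jump between consecutive ionization energies: IE6/IE5 ≈ 5.6, far larger than any earlier ratio.
That jump marks the point where a core electron is being removed. So the atom has 5 valence electrons.
A main-group element with 5 valence electrons is in group 15.

Group 15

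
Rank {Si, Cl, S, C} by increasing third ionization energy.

Consider each +2 ion: Si²⁺ still has 2 valence electrons; Cl²⁺ still has 5 valence electrons; S²⁺ still has 4 valence electrons; C²⁺ still has 2 valence electrons.
All are still removing valence electrons, so compare the +2 ions as you would atoms: IE_3 generally rises across a period (higher Z_eff) and falls down a group (larger shell), subject to the usual subshell exceptions.
Valence configurations: Si²⁺ [Ne]3s², Cl²⁺ [Ne]3s²3p³, S²⁺ [Ne]3s²3p², C²⁺ [He]2s².
Approximate IE_3 values (kJ/mol): Si 3232, Cl 3822, S 3357, C 4620.
Hence IE_3: Si < S < Cl < C.

Si < S < Cl < C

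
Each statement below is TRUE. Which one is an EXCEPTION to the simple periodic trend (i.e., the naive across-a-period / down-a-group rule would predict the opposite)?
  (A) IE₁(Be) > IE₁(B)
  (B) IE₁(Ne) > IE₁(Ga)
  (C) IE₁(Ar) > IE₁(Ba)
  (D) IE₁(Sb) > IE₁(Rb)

The general trend: first ionization energy increases across a period and decreases down a group.
(A) Be (period 2, group 2) vs B (period 2, group 13): the stated order contradicts the simple trend.
(B) Ne (period 2, group 18) vs Ga (period 4, group 13): the stated order agrees with the simple trend.
(C) Ar (period 3, group 18) vs Ba (period 6, group 2): the stated order agrees with the simple trend.
(D) Sb (period 5, group 15) vs Rb (period 5, group 1): the stated order agrees with the simple trend.
The exception is (A): removing B's lone 2p electron is easier than breaking Be's filled 2s².

(A)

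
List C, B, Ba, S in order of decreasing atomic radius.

B is in period 2, group 13; C is in period 2, group 14; S is in period 3, group 16; Ba is in period 6, group 2.
Atomic radius shrinks across a period as nuclear charge pulls the same shell inward, and grows down a group as new shells are added.
These span different periods and groups, so the two trends combine.
B > C: both are in period 2; the period trend gives B the larger value.
S > B: the two effects oppose for this pair; the down-group effect wins (103 vs 85 pm).
Ba > S: relative to S, both the across-period and down-group shifts push Ba's atomic radius up.
Tabulated atomic radius (pm): B 85, C 75, S 103, Ba 196.
So from largest to smallest: Ba > S > B > C.

Ba, S, B, C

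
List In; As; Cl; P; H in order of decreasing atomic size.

H is in period 1, group 1; P is in period 3, group 15; Cl is in period 3, group 17; As is in period 4, group 15; In is in period 5, group 13.
Atomic radius shrinks across a period as nuclear charge pulls the same shell inward, and grows down a group as new shells are added.
These span different periods and groups, so the two trends combine.
Cl > H: the two effects oppose for this pair; the down-group effect wins (99 vs 32 pm).
P > Cl: both are in period 3; the period trend gives P the larger value.
As > P: they share group 15; the group trend gives As the larger value.
In > As: both effects reinforce here, so In is clearly the larger of the two.
Tabulated atomic radius (pm): H 32, P 111, Cl 99, As 121, In 142.
So from largest to smallest: In > As > P > Cl > H.

In, As, P, Cl, H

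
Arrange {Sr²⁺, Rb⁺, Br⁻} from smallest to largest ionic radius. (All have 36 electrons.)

Sr²⁺ < Rb⁺ < Br⁻

All of these have 36 electrons, so size is governed by nuclear charge alone: the more protons, the stronger the pull on the same electron cloud, and the smaller the ion.
Nuclear charges: Sr²⁺ (Z=38), Rb⁺ (Z=37), Br⁻ (Z=35).
Smallest to largest: Sr²⁺ < Rb⁺ < Br⁻.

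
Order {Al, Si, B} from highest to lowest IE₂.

B, Al, Si

After 1 electron has been removed, what remains? Al⁺ still has 2 valence electrons; Si⁺ still has 3 valence electrons; B⁺ still has 2 valence electrons.
All are still removing valence electrons, so compare the +1 ions as you would atoms: IE_2 generally rises across a period (higher Z_eff) and falls down a group (larger shell), subject to the usual subshell exceptions.
Valence configurations: Al⁺ [Ne]3s², Si⁺ [Ne]3s²3p¹, B⁺ [He]2s².
Si⁺ loses a lone 3p electron whereas Al⁺ must break into a filled 3s² pair, so IE_2(Al) > IE_2(Si) even though Si has the higher nuclear charge.
The numbers (kJ/mol): Al 1817, Si 1577, B 2427.
Overall IE_2 order: Si < Al < B.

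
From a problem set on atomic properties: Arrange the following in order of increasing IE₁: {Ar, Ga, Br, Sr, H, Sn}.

Sr < Ga < Sn < Br < H < Ar

H is in period 1, group 1; Ar is in period 3, group 18; Ga is in period 4, group 13; Br is in period 4, group 17; Sr is in period 5, group 2; Sn is in period 5, group 14.
IE₁ increases left→right with effective nuclear charge and decreases top→bottom as the valence shell moves farther out.
Here both period and group differ, so the two effects have to be weighed against each other.
Ga > Sr: relative to Sr, both the across-period and down-group shifts push Ga's first ionization energy up.
Sn > Ga: the two effects oppose for this pair; the across-period effect wins (709 vs 579 kJ/mol).
Br > Sn: relative to Sn, both the across-period and down-group shifts push Br's first ionization energy up.
H > Br: period and group pull opposite ways; the down-group shift dominates (1312 vs 1140 kJ/mol).
Ar > H: period and group pull opposite ways; the across-period shift dominates (1521 vs 1312 kJ/mol).
For reference (kJ/mol): H 1312, Ar 1521, Ga 579, Br 1140, Sr 550, Sn 709.
So from lowest to highest: Sr < Ga < Sn < Br < H < Ar.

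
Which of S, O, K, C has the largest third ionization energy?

O

After 2 electrons have been removed, what remains? S²⁺ still has 4 valence electrons; O²⁺ still has 4 valence electrons; K²⁺ is already 1 electron into the core; C²⁺ still has 2 valence electrons.
Usually core removal costs more than valence removal, but here the competition is close: a tightly held n=2 valence electron can cost more to remove than an n=3 core electron, so the actual values have to decide it.
Valence configurations: S²⁺ [Ne]3s²3p², O²⁺ [He]2s²2p², C²⁺ [He]2s².
Approximate IE_3 values (kJ/mol): S 3357, O 5300, K 4420, C 4620.
Hence IE_3: S < K < C < O.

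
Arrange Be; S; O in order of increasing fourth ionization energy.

S, O, Be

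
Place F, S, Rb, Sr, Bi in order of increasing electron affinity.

F is in period 2, group 17; S is in period 3, group 16; Rb is in period 5, group 1; Sr is in period 5, group 2; Bi is in period 6, group 15.
Electron affinity generally becomes more exothermic across a period toward the halogens and less exothermic down a group.
Here both period and group differ, so the two effects have to be weighed against each other.
Rb > Sr: this pair runs against the simple trend — see the exception note.
Bi > Rb: the two effects oppose for this pair; the across-period effect wins (91 vs 47 kJ/mol).
S > Bi: relative to Bi, both the across-period and down-group shifts push S's electron affinity up.
F > S: relative to S, both the across-period and down-group shifts push F's electron affinity up.
Note the exception: Rb has a higher electron affinity than Sr, contrary to the simple trend — adding an electron to Sr (ns²) has to open a new, higher-energy np subshell, which is unfavourable.
For reference (kJ/mol): F 328, S 200, Rb 47, Sr 5, Bi 91.
So from lowest to highest: Sr < Rb < Bi < S < F.

Sr < Rb < Bi < S < F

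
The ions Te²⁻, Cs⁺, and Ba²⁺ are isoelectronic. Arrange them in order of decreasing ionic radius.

All of these have 54 electrons, so size is governed by nuclear charge alone: the more protons, the stronger the pull on the same electron cloud, and the smaller the ion.
Nuclear charges: Ba²⁺ (Z=56), Cs⁺ (Z=55), Te²⁻ (Z=52).
Largest to smallest: Te²⁻ > Cs⁺ > Ba²⁺.

Te²⁻ > Cs⁺ > Ba²⁺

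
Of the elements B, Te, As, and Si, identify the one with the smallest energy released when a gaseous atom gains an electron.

B

EA tends to increase across a period and decrease down a group, though the pattern is less regular than for IE or radius.
These sit on a diagonal, where the across-period and down-group effects partly cancel.
As > B: period and group pull opposite ways; the across-period shift dominates (78 vs 27 kJ/mol).
Si > As: the two effects oppose for this pair; the down-group effect wins (134 vs 78 kJ/mol).
Te > Si: period and group pull opposite ways; the across-period shift dominates (190 vs 134 kJ/mol).
Approximate values (kJ/mol): B 27, Si 134, As 78, Te 190.
The smallest energy released when a gaseous atom gains an electron among these belongs to B.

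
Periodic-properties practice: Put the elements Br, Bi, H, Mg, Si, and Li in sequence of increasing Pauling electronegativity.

Atoms toward the upper right of the periodic table pull bonding electrons most strongly.
These span different periods and groups, so the two trends combine.
Mg > Li: the two effects oppose for this pair; the across-period effect wins (1.31 vs 0.98).
Si > Mg: both are in period 3; the period trend gives Si the larger value.
Bi > Si: the two effects oppose for this pair; the across-period effect wins (2.02 vs 1.90).
H > Bi: period and group pull opposite ways; the down-group shift dominates (2.20 vs 2.02).
Br > H: period and group pull opposite ways; the across-period shift dominates (2.96 vs 2.20).
For reference (Pauling): H 2.20, Li 0.98, Mg 1.31, Si 1.90, Br 2.96, Bi 2.02.
So from lowest to highest: Li < Mg < Si < Bi < H < Br.

Li, Mg, Si, Bi, H, Br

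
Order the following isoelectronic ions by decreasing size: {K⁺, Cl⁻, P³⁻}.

P³⁻ > Cl⁻ > K⁺

All of these have 18 electrons, so size is governed by nuclear charge alone: the more protons, the stronger the pull on the same electron cloud, and the smaller the ion.
Nuclear charges: K⁺ (Z=19), Cl⁻ (Z=17), P³⁻ (Z=15).
Largest to smallest: P³⁻ > Cl⁻ > K⁺.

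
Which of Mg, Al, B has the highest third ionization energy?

Mg

Consider each +2 ion: Mg²⁺ is the bare [Ne] core; Al²⁺ still has 1 valence electron; B²⁺ still has 1 valence electron.
Core electrons are held far more tightly than valence electrons, so Mg tops the IE_3 order.
Valence configurations: Al²⁺ [Ne]3s¹, B²⁺ [He]2s¹.
Approximate IE_3 values (kJ/mol): Mg 7733, Al 2745, B 3660.
Putting it together, IE_3: Al < B < Mg.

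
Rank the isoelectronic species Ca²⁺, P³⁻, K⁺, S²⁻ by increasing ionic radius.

All of these have 18 electrons, so size is governed by nuclear charge alone: the more protons, the stronger the pull on the same electron cloud, and the smaller the ion.
Nuclear charges: Ca²⁺ (Z=20), K⁺ (Z=19), S²⁻ (Z=16), P³⁻ (Z=15).
Smallest to largest: Ca²⁺ < K⁺ < S²⁻ < P³⁻.

Ca²⁺ < K⁺ < S²⁻ < P³⁻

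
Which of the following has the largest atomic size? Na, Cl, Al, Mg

Na

Na is in period 3, group 1; Mg is in period 3, group 2; Al is in period 3, group 13; Cl is in period 3, group 17.
Atomic radius shrinks across a period as nuclear charge pulls the same shell inward, and grows down a group as new shells are added.
All lie in period 3, so atomic radius increases right to left.
The largest atomic size among these belongs to Na.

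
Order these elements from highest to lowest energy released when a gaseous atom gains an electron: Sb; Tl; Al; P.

Sb > P > Al > Tl

Al is in period 3, group 13; P is in period 3, group 15; Sb is in period 5, group 15; Tl is in period 6, group 13.
Electron affinity generally becomes more exothermic across a period toward the halogens and less exothermic down a group.
These span different periods and groups, so the two trends combine.
Al > Tl: they share group 13; the group trend gives Al the larger value.
P > Al: both are in period 3; the period trend gives P the larger value.
Sb > P: this pair runs against the simple trend — see the exception note.
Note the exception: Sb has a higher electron affinity than P, contrary to the simple trend — both are half-filled np³, but the pairing/repulsion penalty for the added electron shrinks as the p orbitals become larger and more diffuse down the group, and for Sb that outweighs the weaker nuclear attraction.
Tabulated electron affinity (kJ/mol): Al 42, P 72, Sb 103, Tl 19.
So from highest to lowest: Sb > P > Al > Tl.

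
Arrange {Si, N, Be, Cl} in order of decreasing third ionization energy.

Be, N, Cl, Si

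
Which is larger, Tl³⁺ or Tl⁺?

Tl⁺

Both ions have Z = 81 protons, but Tl³⁺ has lost more electrons, so its remaining electrons feel a larger effective nuclear charge per electron and are pulled in more tightly.
Higher positive charge → smaller ion, so Tl⁺ > Tl³⁺.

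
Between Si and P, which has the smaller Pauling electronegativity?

Si

Si is in period 3, group 14; P is in period 3, group 15.
Atoms toward the upper right of the periodic table pull bonding electrons most strongly.
All lie in period 3, so electronegativity increases left to right.
So Si has the smaller Pauling electronegativity (Si < P).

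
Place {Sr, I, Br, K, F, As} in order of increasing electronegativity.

K < Sr < As < I < Br < F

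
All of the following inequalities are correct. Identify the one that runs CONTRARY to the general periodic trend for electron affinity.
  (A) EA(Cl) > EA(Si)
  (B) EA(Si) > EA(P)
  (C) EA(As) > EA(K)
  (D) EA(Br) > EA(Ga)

The general trend: electron affinity increases across a period and decreases down a group.
(A) Cl (period 3, group 17) vs Si (period 3, group 14): the stated order agrees with the simple trend.
(B) Si (period 3, group 14) vs P (period 3, group 15): the stated order contradicts the simple trend.
(C) As (period 4, group 15) vs K (period 4, group 1): the stated order agrees with the simple trend.
(D) Br (period 4, group 17) vs Ga (period 4, group 13): the stated order agrees with the simple trend.
The exception is (B): adding an electron to P's half-filled 3p³ is unfavourable, so Si (3p²) has the more exothermic EA.

(B)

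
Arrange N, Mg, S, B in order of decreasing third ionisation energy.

IE_3 is the cost of taking one more electron from the +2 cation: N²⁺ still has 3 valence electrons; Mg²⁺ is the bare [Ne] core; S²⁺ still has 4 valence electrons; B²⁺ still has 1 valence electron.
Breaking into a closed-shell core is much more expensive than removing a leftover valence electron — Mg has the largest IE_3 here.
Valence configurations: N²⁺ [He]2s²2p¹, S²⁺ [Ne]3s²3p², B²⁺ [He]2s¹.
Approximate IE_3 values (kJ/mol): N 4578, Mg 7733, S 3357, B 3660.
So the third ionization energies run S < B < N < Mg.

Mg > N > B > S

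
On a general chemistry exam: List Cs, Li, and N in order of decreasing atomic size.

Cs > Li > N

Atomic radius shrinks across a period as nuclear charge pulls the same shell inward, and grows down a group as new shells are added.
Neither a single period nor a single group — weigh both effects.
Li > N: Li lies to the left of N in period 2, so the across-period effect alone puts Li larger.
Cs > Li: Cs sits below Li in group 1, so the down-group effect alone puts Cs larger.
For reference (pm): Li 133, N 71, Cs 232.
So from largest to smallest: Cs > Li > N.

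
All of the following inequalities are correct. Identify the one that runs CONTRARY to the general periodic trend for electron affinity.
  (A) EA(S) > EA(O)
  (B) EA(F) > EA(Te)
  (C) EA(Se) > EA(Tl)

(A)

The general trend: electron affinity increases across a period and decreases down a group.
(A) S (period 3, group 16) vs O (period 2, group 16): the stated order contradicts the simple trend.
(B) F (period 2, group 17) vs Te (period 5, group 16): the stated order agrees with the simple trend.
(C) Se (period 4, group 16) vs Tl (period 6, group 13): the stated order agrees with the simple trend.
The exception is (A): the compact 2p subshell of O repels the added electron more than S's larger 3p does.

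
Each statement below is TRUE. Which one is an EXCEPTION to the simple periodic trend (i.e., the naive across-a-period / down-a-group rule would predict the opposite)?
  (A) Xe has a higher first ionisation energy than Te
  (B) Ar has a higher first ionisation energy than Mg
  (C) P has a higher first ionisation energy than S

The general trend: first ionisation energy increases across a period and decreases down a group.
(A) Xe (period 5, group 18) vs Te (period 5, group 16): the stated order agrees with the simple trend.
(B) Ar (period 3, group 18) vs Mg (period 3, group 2): the stated order agrees with the simple trend.
(C) P (period 3, group 15) vs S (period 3, group 16): the stated order contradicts the simple trend.
The exception is (C): S (3p⁴) ionizes more easily than half-filled P (3p³) because the paired 3p electron in S is pushed out by e⁻–e⁻ repulsion.

(C)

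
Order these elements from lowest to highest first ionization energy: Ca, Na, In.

Na < In < Ca

Na is in period 3, group 1; Ca is in period 4, group 2; In is in period 5, group 13.
Removing the outermost electron gets harder across a period and easier down a group.
These sit on a diagonal, where the across-period and down-group effects partly cancel.
In > Na: period and group pull opposite ways; the across-period shift dominates (558 vs 496 kJ/mol).
Ca > In: the two effects oppose for this pair; the down-group effect wins (590 vs 558 kJ/mol).
Approximate values (kJ/mol): Na 496, Ca 590, In 558.
So from lowest to highest: Na < In < Ca.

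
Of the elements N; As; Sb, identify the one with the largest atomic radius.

Sb

N is in period 2, group 15; As is in period 4, group 15; Sb is in period 5, group 15.
Atomic radius shrinks across a period as nuclear charge pulls the same shell inward, and grows down a group as new shells are added.
All are in group 15, so atomic radius increases down the group.
The largest atomic radius among these belongs to Sb.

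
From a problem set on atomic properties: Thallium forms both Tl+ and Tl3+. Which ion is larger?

Both ions have Z = 81 protons, but Tl3+ has lost more electrons, so its remaining electrons feel a larger effective nuclear charge per electron and are pulled in more tightly.
Higher positive charge → smaller ion, so Tl+ > Tl3+.

Tl+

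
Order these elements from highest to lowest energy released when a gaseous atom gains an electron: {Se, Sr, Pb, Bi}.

Se is in period 4, group 16; Sr is in period 5, group 2; Pb is in period 6, group 14; Bi is in period 6, group 15.
EA tends to increase across a period and decrease down a group, though the pattern is less regular than for IE or radius.
These span different periods and groups, so the two trends combine.
Pb > Sr: period and group pull opposite ways; the across-period shift dominates (35 vs 5 kJ/mol).
Bi > Pb: Bi lies to the right of Pb in period 6, so the across-period effect alone puts Bi higher.
Se > Bi: both effects reinforce here, so Se is clearly the higher of the two.
For reference (kJ/mol): Se 195, Sr 5, Pb 35, Bi 91.
So from highest to lowest: Se > Bi > Pb > Sr.

Se > Bi > Pb > Sr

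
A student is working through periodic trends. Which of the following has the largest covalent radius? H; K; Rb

H is in period 1, group 1; K is in period 4, group 1; Rb is in period 5, group 1.
Radius decreases left→right (rising Z_eff, same n) and increases top→bottom (higher n).
All are in group 1, so atomic radius increases down the group.
The largest covalent radius among these belongs to Rb.

Rb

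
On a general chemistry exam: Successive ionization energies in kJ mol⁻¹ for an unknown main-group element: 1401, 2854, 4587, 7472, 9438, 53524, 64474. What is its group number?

Look for the largest jump between consecutive ionization energies: IE6/IE5 ≈ 5.7, far larger than any earlier ratio.
That jump marks the point where a core electron is being removed. So the atom has 5 valence electrons.
A main-group element with 5 valence electrons is in group 15.

Group 15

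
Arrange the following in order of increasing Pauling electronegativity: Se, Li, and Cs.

Cs, Li, Se

Li is in period 2, group 1; Se is in period 4, group 16; Cs is in period 6, group 1.
EN rises left→right (higher Z_eff, smaller atoms) and falls top→bottom (larger, more shielded atoms).
Here both period and group differ, so the two effects have to be weighed against each other.
Li > Cs: Li sits above Cs in group 1, so the down-group effect alone puts Li higher.
Se > Li: period and group pull opposite ways; the across-period shift dominates (2.55 vs 0.98).
For reference (Pauling): Li 0.98, Se 2.55, Cs 0.79.
So from lowest to highest: Cs < Li < Se.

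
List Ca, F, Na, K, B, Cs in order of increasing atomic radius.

F < B < Na < Ca < K < Cs

Moving right in a period, electrons are added to the same shell under a stronger nuclear pull, so atoms get smaller; moving down, a new shell is opened and atoms get larger.
Here both period and group differ, so the two effects have to be weighed against each other.
B > F: both are in period 2; the period trend gives B the larger value.
Na > B: both effects reinforce here, so Na is clearly the larger of the two.
Ca > Na: period and group pull opposite ways; the down-group shift dominates (171 vs 155 pm).
K > Ca: both are in period 4; the period trend gives K the larger value.
Cs > K: they share group 1; the group trend gives Cs the larger value.
Tabulated atomic radius (pm): B 85, F 64, Na 155, K 196, Ca 171, Cs 232.
So from smallest to largest: F < B < Na < Ca < K < Cs.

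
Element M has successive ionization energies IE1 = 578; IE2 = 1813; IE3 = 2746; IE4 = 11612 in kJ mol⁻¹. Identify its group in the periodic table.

Group 13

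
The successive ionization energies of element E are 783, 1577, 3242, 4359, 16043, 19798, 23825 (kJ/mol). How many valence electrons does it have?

Look for the largest jump between consecutive ionization energies: IE5/IE4 ≈ 3.7, far larger than any earlier ratio.
That jump marks the point where a core electron is being removed. So the atom has 4 valence electrons.

4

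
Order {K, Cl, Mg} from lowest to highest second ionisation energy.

Mg < Cl < K

The second ionization energy removes an electron from the +1 ion. For each element: K⁺ is the bare [Ar] core; Cl⁺ still has 6 valence electrons; Mg⁺ still has 1 valence electron.
Breaking into a closed-shell core is much more expensive than removing a leftover valence electron — K has the largest IE_2 here.
Valence configurations: Cl⁺ [Ne]3s²3p⁴, Mg⁺ [Ne]3s¹.
Tabulated IE_2 (kJ/mol): K 3052, Cl 2298, Mg 1451.
Putting it together, IE_2: Mg < Cl < K.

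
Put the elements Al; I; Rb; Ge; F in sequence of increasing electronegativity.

EN rises left→right (higher Z_eff, smaller atoms) and falls top→bottom (larger, more shielded atoms).
Neither a single period nor a single group — weigh both effects.
Al > Rb: relative to Rb, both the across-period and down-group shifts push Al's electronegativity up.
Ge > Al: the two effects oppose for this pair; the across-period effect wins (2.01 vs 1.61).
I > Ge: the two effects oppose for this pair; the across-period effect wins (2.66 vs 2.01).
F > I: they share group 17; the group trend gives F the larger value.
For reference (Pauling): F 3.98, Al 1.61, Ge 2.01, Rb 0.82, I 2.66.
So from lowest to highest: Rb < Al < Ge < I < F.

Rb, Al, Ge, I, F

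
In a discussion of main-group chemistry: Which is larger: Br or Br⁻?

Br⁻

Forming Br⁻ adds 1 electron to Br. More electron–electron repulsion in the same shell, with unchanged nuclear charge, lets the cloud expand.
An anion is larger than its parent atom: Br⁻ > Br.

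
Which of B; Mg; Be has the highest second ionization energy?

IE_2 is the cost of taking one more electron from the +1 cation: B⁺ still has 2 valence electrons; Mg⁺ still has 1 valence electron; Be⁺ still has 1 valence electron.
All are still removing valence electrons, so compare the +1 ions as you would atoms: IE_2 generally rises across a period (higher Z_eff) and falls down a group (larger shell), subject to the usual subshell exceptions.
Valence configurations: B⁺ [He]2s², Mg⁺ [Ne]3s¹, Be⁺ [He]2s¹.
Tabulated IE_2 (kJ/mol): B 2427, Mg 1451, Be 1757.
Putting it together, IE_2: Mg < Be < B.

B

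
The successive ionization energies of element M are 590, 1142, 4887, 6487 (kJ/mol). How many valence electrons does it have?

2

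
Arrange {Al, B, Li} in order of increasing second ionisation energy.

After 1 electron has been removed, what remains? Al⁺ still has 2 valence electrons; B⁺ still has 2 valence electrons; Li⁺ is the bare [He] core.
Breaking into a closed-shell core is much more expensive than removing a leftover valence electron — Li has the largest IE_2 here.
Valence configurations: Al⁺ [Ne]3s², B⁺ [He]2s².
The numbers (kJ/mol): Al 1817, B 2427, Li 7298.
Putting it together, IE_2: Al < B < Li.

Al < B < Li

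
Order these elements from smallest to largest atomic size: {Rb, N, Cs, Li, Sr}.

N < Li < Sr < Rb < Cs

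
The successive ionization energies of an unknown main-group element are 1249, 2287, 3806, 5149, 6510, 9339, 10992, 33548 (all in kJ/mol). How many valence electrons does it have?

7

Look for the largest jump between consecutive ionization energies: IE8/IE7 ≈ 3.1, far larger than any earlier ratio.
That jump marks the point where a core electron is being removed. So the atom has 7 valence electrons.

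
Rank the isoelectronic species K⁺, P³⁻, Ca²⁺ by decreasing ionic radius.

P³⁻, K⁺, Ca²⁺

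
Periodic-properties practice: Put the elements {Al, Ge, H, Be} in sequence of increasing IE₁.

Al, Ge, Be, H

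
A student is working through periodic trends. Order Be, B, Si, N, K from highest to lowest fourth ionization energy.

IE_4 is the cost of taking one more electron from the +3 cation: Be³⁺ is already 1 electron into the core; B³⁺ is the bare [He] core; Si³⁺ still has 1 valence electron; N³⁺ still has 2 valence electrons; K³⁺ is already 2 electrons into the core.
Usually core removal costs more than valence removal, but here the competition is close: a tightly held n=2 valence electron can cost more to remove than an n=3 core electron, so the actual values have to decide it.
Valence configurations: Si³⁺ [Ne]3s¹, N³⁺ [He]2s².
The numbers (kJ/mol): Be 21007, B 25026, Si 4356, N 7475, K 5877.
Overall IE_4 order: Si < K < N < Be < B.

B, Be, N, K, Si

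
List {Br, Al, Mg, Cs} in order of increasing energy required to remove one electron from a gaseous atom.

Cs < Al < Mg < Br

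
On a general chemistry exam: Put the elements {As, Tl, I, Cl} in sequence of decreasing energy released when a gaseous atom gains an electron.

Cl is in period 3, group 17; As is in period 4, group 15; I is in period 5, group 17; Tl is in period 6, group 13.
EA tends to increase across a period and decrease down a group, though the pattern is less regular than for IE or radius.
These span different periods and groups, so the two trends combine.
As > Tl: relative to Tl, both the across-period and down-group shifts push As's electron affinity up.
I > As: the two effects oppose for this pair; the across-period effect wins (295 vs 78 kJ/mol).
Cl > I: they share group 17; the group trend gives Cl the larger value.
For reference (kJ/mol): Cl 349, As 78, I 295, Tl 19.
So from highest to lowest: Cl > I > As > Tl.

Cl, I, As, Tl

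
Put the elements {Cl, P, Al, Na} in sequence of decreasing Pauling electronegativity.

Cl > P > Al > Na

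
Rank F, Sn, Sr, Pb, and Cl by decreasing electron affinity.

F is in period 2, group 17; Cl is in period 3, group 17; Sr is in period 5, group 2; Sn is in period 5, group 14; Pb is in period 6, group 14.
Atoms with high Z_eff and room in the valence shell (especially the halogens) have the most exothermic electron affinities.
These span different periods and groups, so the two trends combine.
Pb > Sr: the two effects oppose for this pair; the across-period effect wins (35 vs 5 kJ/mol).
Sn > Pb: Sn sits above Pb in group 14, so the down-group effect alone puts Sn higher.
F > Sn: both effects reinforce here, so F is clearly the higher of the two.
Cl > F: this pair runs against the simple trend — see the exception note.
Note the exception: Cl has a higher electron affinity than F, contrary to the simple trend — F's small 2p subshell makes the incoming electron feel strong e⁻–e⁻ repulsion, so Cl actually releases more energy on gaining an electron.
Approximate values (kJ/mol): F 328, Cl 349, Sr 5, Sn 107, Pb 35.
So from highest to lowest: Cl > F > Sn > Pb > Sr.

Cl > F > Sn > Pb > Sr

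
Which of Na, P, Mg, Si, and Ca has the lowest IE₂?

IE_2 is the cost of taking one more electron from the +1 cation: Na⁺ is the bare [Ne] core; P⁺ still has 4 valence electrons; Mg⁺ still has 1 valence electron; Si⁺ still has 3 valence electrons; Ca⁺ still has 1 valence electron.
Core electrons are held far more tightly than valence electrons, so Na tops the IE_2 order.
Valence configurations: P⁺ [Ne]3s²3p², Mg⁺ [Ne]3s¹, Si⁺ [Ne]3s²3p¹, Ca⁺ [Ar]4s¹.
Tabulated IE_2 (kJ/mol): Na 4562, P 1907, Mg 1451, Si 1577, Ca 1145.
So the second ionization energies run Ca < Mg < Si < P < Na.

Ca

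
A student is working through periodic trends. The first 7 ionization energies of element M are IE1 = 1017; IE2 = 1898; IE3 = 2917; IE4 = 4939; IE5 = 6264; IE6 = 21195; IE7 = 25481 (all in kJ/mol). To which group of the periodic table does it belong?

Look for the largest jump between consecutive ionization energies: IE6/IE5 ≈ 3.4, far larger than any earlier ratio.
That jump marks the point where a core electron is being removed. So the atom has 5 valence electrons.
A main-group element with 5 valence electrons is in group 15.

Group 15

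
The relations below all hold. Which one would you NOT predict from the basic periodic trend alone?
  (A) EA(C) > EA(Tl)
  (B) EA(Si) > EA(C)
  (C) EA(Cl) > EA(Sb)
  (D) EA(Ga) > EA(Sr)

(B)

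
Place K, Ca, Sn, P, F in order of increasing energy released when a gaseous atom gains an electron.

Ca < K < P < Sn < F

F is in period 2, group 17; P is in period 3, group 15; K is in period 4, group 1; Ca is in period 4, group 2; Sn is in period 5, group 14.
Electron affinity generally becomes more exothermic across a period toward the halogens and less exothermic down a group.
These span different periods and groups, so the two trends combine.
K > Ca: this pair runs against the simple trend — see the exception note.
P > K: both effects reinforce here, so P is clearly the higher of the two.
Sn > P: this pair runs against the simple trend — see the exception note.
F > Sn: relative to Sn, both the across-period and down-group shifts push F's electron affinity up.
Note the exception: K has a higher electron affinity than Ca, contrary to the simple trend — adding an electron to Ca (ns²) has to open a new, higher-energy np subshell, which is unfavourable.
Note the exception: Sn has a higher electron affinity than P, contrary to the simple trend — adding an electron to P's half-filled np³ subshell costs electron-pairing energy.
Approximate values (kJ/mol): F 328, P 72, K 48, Ca 2, Sn 107.
So from lowest to highest: Ca < K < P < Sn < F.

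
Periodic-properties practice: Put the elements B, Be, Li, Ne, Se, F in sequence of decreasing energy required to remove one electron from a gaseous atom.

Li is in period 2, group 1; Be is in period 2, group 2; B is in period 2, group 13; F is in period 2, group 17; Ne is in period 2, group 18; Se is in period 4, group 16.
Removing the outermost electron gets harder across a period and easier down a group.
These span different periods and groups, so the two trends combine.
B > Li: both are in period 2; the period trend gives B the larger value.
Be > B: this pair runs against the simple trend — see the exception note.
Se > Be: the two effects oppose for this pair; the across-period effect wins (941 vs 900 kJ/mol).
F > Se: relative to Se, both the across-period and down-group shifts push F's first ionization energy up.
Ne > F: Ne lies to the right of F in period 2, so the across-period effect alone puts Ne higher.
Note the exception: Be has a higher first ionization energy than B, contrary to the simple trend — removing B's lone 2p electron is easier than breaking Be's filled 2s².
For reference (kJ/mol): Li 520, Be 900, B 801, F 1681, Ne 2081, Se 941.
So from highest to lowest: Ne > F > Se > Be > B > Li.

Ne, F, Se, Be, B, Li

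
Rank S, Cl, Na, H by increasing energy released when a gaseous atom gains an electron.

Na < H < S < Cl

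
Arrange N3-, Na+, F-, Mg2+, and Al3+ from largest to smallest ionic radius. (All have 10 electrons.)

All of these have 10 electrons, so size is governed by nuclear charge alone: the more protons, the stronger the pull on the same electron cloud, and the smaller the ion.
Nuclear charges: Al3+ (Z=13), Mg2+ (Z=12), Na+ (Z=11), F- (Z=9), N3- (Z=7).
Largest to smallest: N3- > F- > Na+ > Mg2+ > Al3+.

N3- > F- > Na+ > Mg2+ > Al3+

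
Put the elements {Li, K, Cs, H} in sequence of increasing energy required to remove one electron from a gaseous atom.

Cs < K < Li < H

H is in period 1, group 1; Li is in period 2, group 1; K is in period 4, group 1; Cs is in period 6, group 1.
Across a period the outer electron is held more tightly (higher IE₁); down a group it sits in a higher shell, more shielded, and comes off more easily.
All are in group 1, so first ionization energy increases up the group.
So from lowest to highest: Cs < K < Li < H.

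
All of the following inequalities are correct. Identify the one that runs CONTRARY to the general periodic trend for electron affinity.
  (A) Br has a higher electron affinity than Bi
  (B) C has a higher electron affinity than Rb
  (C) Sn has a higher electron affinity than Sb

(C)

The general trend: electron affinity increases across a period and decreases down a group.
(A) Br (period 4, group 17) vs Bi (period 6, group 15): the stated order agrees with the simple trend.
(B) C (period 2, group 14) vs Rb (period 5, group 1): the stated order agrees with the simple trend.
(C) Sn (period 5, group 14) vs Sb (period 5, group 15): the stated order contradicts the simple trend.
The exception is (C): adding an electron to Sb's half-filled 5p³ is unfavourable, so Sn has the more exothermic EA.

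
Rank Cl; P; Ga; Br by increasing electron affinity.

Ga < P < Br < Cl

Electron affinity generally becomes more exothermic across a period toward the halogens and less exothermic down a group.
These span different periods and groups, so the two trends combine.
P > Ga: relative to Ga, both the across-period and down-group shifts push P's electron affinity up.
Br > P: period and group pull opposite ways; the across-period shift dominates (325 vs 72 kJ/mol).
Cl > Br: Cl sits above Br in group 17, so the down-group effect alone puts Cl higher.
Approximate values (kJ/mol): P 72, Cl 349, Ga 29, Br 325.
So from lowest to highest: Ga < P < Br < Cl.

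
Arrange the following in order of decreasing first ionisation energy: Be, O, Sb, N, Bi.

Be is in period 2, group 2; N is in period 2, group 15; O is in period 2, group 16; Sb is in period 5, group 15; Bi is in period 6, group 15.
Across a period the outer electron is held more tightly (higher IE₁); down a group it sits in a higher shell, more shielded, and comes off more easily.
Neither a single period nor a single group — weigh both effects.
Sb > Bi: they share group 15; the group trend gives Sb the larger value.
Be > Sb: period and group pull opposite ways; the down-group shift dominates (900 vs 831 kJ/mol).
O > Be: O lies to the right of Be in period 2, so the across-period effect alone puts O higher.
N > O: this pair runs against the simple trend — see the exception note.
Note the exception: N has a higher first ionization energy than O, contrary to the simple trend — pairing an electron in O's 2p⁴ costs repulsion energy, so O ionizes more easily than half-filled N (2p³).
Tabulated first ionization energy (kJ/mol): Be 900, N 1402, O 1314, Sb 831, Bi 703.
So from highest to lowest: N > O > Be > Sb > Bi.

N > O > Be > Sb > Bi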